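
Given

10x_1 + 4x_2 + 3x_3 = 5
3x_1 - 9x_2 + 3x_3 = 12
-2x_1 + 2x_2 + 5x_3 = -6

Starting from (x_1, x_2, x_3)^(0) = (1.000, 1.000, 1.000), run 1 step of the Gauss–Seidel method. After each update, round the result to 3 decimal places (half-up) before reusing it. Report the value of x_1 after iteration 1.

Iteration 1:
  x_1 = (5 - (4)·1.000 - (3)·1.000) / (10) = -0.200
  x_2 = (12 - (3)·-0.200 - (3)·1.000) / (-9) = -1.067
  x_3 = (-6 - (-2)·-0.200 - (2)·-1.067) / (5) = -0.853

-0.200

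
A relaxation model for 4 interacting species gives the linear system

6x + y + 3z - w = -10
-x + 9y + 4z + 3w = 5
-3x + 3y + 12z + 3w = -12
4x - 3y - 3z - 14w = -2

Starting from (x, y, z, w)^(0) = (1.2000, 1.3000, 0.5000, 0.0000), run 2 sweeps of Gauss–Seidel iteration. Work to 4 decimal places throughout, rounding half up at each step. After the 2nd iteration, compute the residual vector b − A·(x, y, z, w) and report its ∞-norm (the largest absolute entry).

Iteration 1:
  x = (-10 - (1)·1.3000 - (3)·0.5000 - (-1)·0.0000) / (6) = -2.1333
  y = (5 - (-1)·-2.1333 - (4)·0.5000 - (3)·0.0000) / (9) = 0.0963
  z = (-12 - (-3)·-2.1333 - (3)·0.0963 - (3)·0.0000) / (12) = -1.5574
  w = (-2 - (4)·-2.1333 - (-3)·0.0963 - (-3)·-1.5574) / (-14) = -0.1536
Iteration 2:
  x = (-10 - (1)·0.0963 - (3)·-1.5574 - (-1)·-0.1536) / (6) = -0.9296
  y = (5 - (-1)·-0.9296 - (4)·-1.5574 - (3)·-0.1536) / (9) = 1.1956
  z = (-12 - (-3)·-0.9296 - (3)·1.1956 - (3)·-0.1536) / (12) = -1.4929
  w = (-2 - (4)·-0.9296 - (-3)·1.1956 - (-3)·-1.4929) / (-14) = -0.0590
Residual b − A·x = (-1.1983, -0.5414, -0.2838, 0.0005); ∞-norm = 1.1983

1.1983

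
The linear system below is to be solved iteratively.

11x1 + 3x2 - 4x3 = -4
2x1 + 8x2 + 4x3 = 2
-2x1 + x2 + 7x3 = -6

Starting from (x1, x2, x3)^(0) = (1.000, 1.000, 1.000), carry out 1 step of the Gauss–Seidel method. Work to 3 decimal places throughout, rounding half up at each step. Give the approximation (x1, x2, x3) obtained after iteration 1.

(-0.273, -0.182, -0.909)

Iteration 1:
  x1 = (-4 - (3)·1.000 - (-4)·1.000) / (11) = -0.273
  x2 = (2 - (2)·-0.273 - (4)·1.000) / (8) = -0.182
  x3 = (-6 - (-2)·-0.273 - (1)·-0.182) / (7) = -0.909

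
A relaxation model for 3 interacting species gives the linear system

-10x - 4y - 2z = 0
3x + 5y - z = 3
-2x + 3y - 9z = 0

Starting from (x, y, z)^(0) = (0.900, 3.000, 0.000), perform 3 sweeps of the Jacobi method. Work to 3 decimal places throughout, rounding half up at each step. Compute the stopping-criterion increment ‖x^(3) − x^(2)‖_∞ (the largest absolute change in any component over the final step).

Iteration 1:
  x = (0 - (-4)·3.000 - (-2)·0.000) / (-10) = -1.200
  y = (3 - (3)·0.900 - (-1)·0.000) / (5) = 0.060
  z = (0 - (-2)·0.900 - (3)·3.000) / (-9) = 0.800
Iteration 2:
  x = (0 - (-4)·0.060 - (-2)·0.800) / (-10) = -0.184
  y = (3 - (3)·-1.200 - (-1)·0.800) / (5) = 1.480
  z = (0 - (-2)·-1.200 - (3)·0.060) / (-9) = 0.287
Iteration 3:
  x = (0 - (-4)·1.480 - (-2)·0.287) / (-10) = -0.649
  y = (3 - (3)·-0.184 - (-1)·0.287) / (5) = 0.768
  z = (0 - (-2)·-0.184 - (3)·1.480) / (-9) = 0.534
Change: (-0.465, -0.712, 0.247) → max |·| = 0.712

0.712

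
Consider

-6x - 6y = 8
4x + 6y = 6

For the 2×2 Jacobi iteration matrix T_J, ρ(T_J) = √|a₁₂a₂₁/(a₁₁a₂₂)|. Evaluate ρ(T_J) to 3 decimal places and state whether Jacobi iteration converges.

0.816

a₁₂a₂₁/(a₁₁a₂₂) = (-6)·(4) / ((-6)·(6)) = 0.666667
ρ = √|0.666667| = √0.666667 = 0.816
ρ < 1, so Jacobi converges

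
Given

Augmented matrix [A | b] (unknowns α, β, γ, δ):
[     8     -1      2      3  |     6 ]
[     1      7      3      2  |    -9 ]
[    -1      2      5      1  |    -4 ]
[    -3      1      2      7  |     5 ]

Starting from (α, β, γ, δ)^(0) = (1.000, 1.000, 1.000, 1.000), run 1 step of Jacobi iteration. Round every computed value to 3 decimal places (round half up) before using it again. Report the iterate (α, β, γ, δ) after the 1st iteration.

Iteration 1:
  α = (6 - (-1)·1.000 - (2)·1.000 - (3)·1.000) / (8) = 0.250
  β = (-9 - (1)·1.000 - (3)·1.000 - (2)·1.000) / (7) = -2.143
  γ = (-4 - (-1)·1.000 - (2)·1.000 - (1)·1.000) / (5) = -1.200
  δ = (5 - (-3)·1.000 - (1)·1.000 - (2)·1.000) / (7) = 0.714

(0.250, -2.143, -1.200, 0.714)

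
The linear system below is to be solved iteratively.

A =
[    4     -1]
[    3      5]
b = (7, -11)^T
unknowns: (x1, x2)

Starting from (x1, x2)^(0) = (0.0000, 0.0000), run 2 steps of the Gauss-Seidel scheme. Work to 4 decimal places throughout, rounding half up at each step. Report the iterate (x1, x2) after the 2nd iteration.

Iteration 1:
  x1 = (7 - (-1)·0.0000) / (4) = 1.7500
  x2 = (-11 - (3)·1.7500) / (5) = -3.2500
Iteration 2:
  x1 = (7 - (-1)·-3.2500) / (4) = 0.9375
  x2 = (-11 - (3)·0.9375) / (5) = -2.7625

(0.9375, -2.7625)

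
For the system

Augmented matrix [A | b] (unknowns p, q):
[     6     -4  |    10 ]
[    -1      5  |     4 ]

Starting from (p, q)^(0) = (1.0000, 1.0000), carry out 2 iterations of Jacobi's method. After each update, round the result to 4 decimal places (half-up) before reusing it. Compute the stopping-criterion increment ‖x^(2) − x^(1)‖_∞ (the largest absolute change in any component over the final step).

Iteration 1:
  p = (10 - (-4)·1.0000) / (6) = 2.3333
  q = (4 - (-1)·1.0000) / (5) = 1.0000
Iteration 2:
  p = (10 - (-4)·1.0000) / (6) = 2.3333
  q = (4 - (-1)·2.3333) / (5) = 1.2667
Change: (0.0000, 0.2667) → max |·| = 0.2667

0.2667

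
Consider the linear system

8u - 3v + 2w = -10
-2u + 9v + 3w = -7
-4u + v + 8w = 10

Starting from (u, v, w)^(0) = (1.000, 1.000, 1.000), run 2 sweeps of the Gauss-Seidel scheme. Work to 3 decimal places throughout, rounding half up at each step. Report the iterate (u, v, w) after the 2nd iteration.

(-1.975, -1.503, 0.450)

Iteration 1:
  u = (-10 - (-3)·1.000 - (2)·1.000) / (8) = -1.125
  v = (-7 - (-2)·-1.125 - (3)·1.000) / (9) = -1.361
  w = (10 - (-4)·-1.125 - (1)·-1.361) / (8) = 0.858
Iteration 2:
  u = (-10 - (-3)·-1.361 - (2)·0.858) / (8) = -1.975
  v = (-7 - (-2)·-1.975 - (3)·0.858) / (9) = -1.503
  w = (10 - (-4)·-1.975 - (1)·-1.503) / (8) = 0.450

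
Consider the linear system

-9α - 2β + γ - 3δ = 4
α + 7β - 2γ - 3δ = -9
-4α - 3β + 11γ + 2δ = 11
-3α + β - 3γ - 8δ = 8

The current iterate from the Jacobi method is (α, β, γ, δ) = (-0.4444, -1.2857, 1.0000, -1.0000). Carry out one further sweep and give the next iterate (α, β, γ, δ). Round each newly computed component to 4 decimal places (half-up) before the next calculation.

(0.2857, -1.3651, 0.6696, -1.3691)

One sweep:
  α = (4 - (-2)·-1.2857 - (1)·1.0000 - (-3)·-1.0000) / (-9) = 0.2857
  β = (-9 - (1)·-0.4444 - (-2)·1.0000 - (-3)·-1.0000) / (7) = -1.3651
  γ = (11 - (-4)·-0.4444 - (-3)·-1.2857 - (2)·-1.0000) / (11) = 0.6696
  δ = (8 - (-3)·-0.4444 - (1)·-1.2857 - (-3)·1.0000) / (-8) = -1.3691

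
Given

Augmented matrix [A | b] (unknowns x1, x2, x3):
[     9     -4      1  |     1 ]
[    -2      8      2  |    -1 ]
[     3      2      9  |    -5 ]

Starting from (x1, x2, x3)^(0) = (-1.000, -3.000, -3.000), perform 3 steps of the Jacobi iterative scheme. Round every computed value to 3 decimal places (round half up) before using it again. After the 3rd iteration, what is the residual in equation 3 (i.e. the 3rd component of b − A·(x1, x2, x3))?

-0.104

Iteration 1:
  x1 = (1 - (-4)·-3.000 - (1)·-3.000) / (9) = -0.889
  x2 = (-1 - (-2)·-1.000 - (2)·-3.000) / (8) = 0.375
  x3 = (-5 - (3)·-1.000 - (2)·-3.000) / (9) = 0.444
Iteration 2:
  x1 = (1 - (-4)·0.375 - (1)·0.444) / (9) = 0.228
  x2 = (-1 - (-2)·-0.889 - (2)·0.444) / (8) = -0.458
  x3 = (-5 - (3)·-0.889 - (2)·0.375) / (9) = -0.343
Iteration 3:
  x1 = (1 - (-4)·-0.458 - (1)·-0.343) / (9) = -0.054
  x2 = (-1 - (-2)·0.228 - (2)·-0.343) / (8) = 0.018
  x3 = (-5 - (3)·0.228 - (2)·-0.458) / (9) = -0.530
Residual b − A·x = (2.088, -0.192, -0.104)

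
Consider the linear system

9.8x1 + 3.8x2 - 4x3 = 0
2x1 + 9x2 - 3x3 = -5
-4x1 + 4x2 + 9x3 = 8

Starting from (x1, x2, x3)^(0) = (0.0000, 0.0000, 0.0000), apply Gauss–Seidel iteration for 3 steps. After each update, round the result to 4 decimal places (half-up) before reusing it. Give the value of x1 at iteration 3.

Iteration 1:
  x1 = (0 - (3.8)·0.0000 - (-4)·0.0000) / (9.8) = 0.0000
  x2 = (-5 - (2)·0.0000 - (-3)·0.0000) / (9) = -0.5556
  x3 = (8 - (-4)·0.0000 - (4)·-0.5556) / (9) = 1.1358
Iteration 2:
  x1 = (0 - (3.8)·-0.5556 - (-4)·1.1358) / (9.8) = 0.6790
  x2 = (-5 - (2)·0.6790 - (-3)·1.1358) / (9) = -0.3278
  x3 = (8 - (-4)·0.6790 - (4)·-0.3278) / (9) = 1.3364
Iteration 3:
  x1 = (0 - (3.8)·-0.3278 - (-4)·1.3364) / (9.8) = 0.6726
  x2 = (-5 - (2)·0.6726 - (-3)·1.3364) / (9) = -0.2596
  x3 = (8 - (-4)·0.6726 - (4)·-0.2596) / (9) = 1.3032

0.6726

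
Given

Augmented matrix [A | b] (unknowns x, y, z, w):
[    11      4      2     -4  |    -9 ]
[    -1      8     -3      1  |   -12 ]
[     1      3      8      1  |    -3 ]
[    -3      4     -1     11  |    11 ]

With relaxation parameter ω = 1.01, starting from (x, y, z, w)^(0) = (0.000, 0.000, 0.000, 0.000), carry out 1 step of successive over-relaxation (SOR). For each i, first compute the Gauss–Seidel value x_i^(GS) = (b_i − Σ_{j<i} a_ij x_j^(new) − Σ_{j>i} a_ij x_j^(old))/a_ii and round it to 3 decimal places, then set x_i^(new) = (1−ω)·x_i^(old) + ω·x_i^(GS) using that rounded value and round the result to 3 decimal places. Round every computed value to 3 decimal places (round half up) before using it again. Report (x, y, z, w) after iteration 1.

Iteration 1:
  x: GS value = (-9 - (4)·0.000 - (2)·0.000 - (-4)·0.000) / (11) = -0.818;  x ← (1−ω)·0.000 + ω·-0.818 = -0.826
  y: GS value = (-12 - (-1)·-0.826 - (-3)·0.000 - (1)·0.000) / (8) = -1.603;  y ← (1−ω)·0.000 + ω·-1.603 = -1.619
  z: GS value = (-3 - (1)·-0.826 - (3)·-1.619 - (1)·0.000) / (8) = 0.335;  z ← (1−ω)·0.000 + ω·0.335 = 0.338
  w: GS value = (11 - (-3)·-0.826 - (4)·-1.619 - (-1)·0.338) / (11) = 1.394;  w ← (1−ω)·0.000 + ω·1.394 = 1.408

(-0.826, -1.619, 0.338, 1.408)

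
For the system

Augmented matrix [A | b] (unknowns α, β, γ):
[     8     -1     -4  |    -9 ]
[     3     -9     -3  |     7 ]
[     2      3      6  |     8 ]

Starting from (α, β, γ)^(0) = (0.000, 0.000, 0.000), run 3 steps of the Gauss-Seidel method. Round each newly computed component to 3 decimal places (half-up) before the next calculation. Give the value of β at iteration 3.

-1.580

Iteration 1:
  α = (-9 - (-1)·0.000 - (-4)·0.000) / (8) = -1.125
  β = (7 - (3)·-1.125 - (-3)·0.000) / (-9) = -1.153
  γ = (8 - (2)·-1.125 - (3)·-1.153) / (6) = 2.285
Iteration 2:
  α = (-9 - (-1)·-1.153 - (-4)·2.285) / (8) = -0.127
  β = (7 - (3)·-0.127 - (-3)·2.285) / (-9) = -1.582
  γ = (8 - (2)·-0.127 - (3)·-1.582) / (6) = 2.167
Iteration 3:
  α = (-9 - (-1)·-1.582 - (-4)·2.167) / (8) = -0.239
  β = (7 - (3)·-0.239 - (-3)·2.167) / (-9) = -1.580
  γ = (8 - (2)·-0.239 - (3)·-1.580) / (6) = 2.203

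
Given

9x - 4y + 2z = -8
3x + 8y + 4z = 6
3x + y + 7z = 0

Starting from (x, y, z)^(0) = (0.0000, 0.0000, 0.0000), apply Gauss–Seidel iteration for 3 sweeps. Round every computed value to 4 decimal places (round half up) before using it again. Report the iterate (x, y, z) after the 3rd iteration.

Iteration 1:
  x = (-8 - (-4)·0.0000 - (2)·0.0000) / (9) = -0.8889
  y = (6 - (3)·-0.8889 - (4)·0.0000) / (8) = 1.0833
  z = (0 - (3)·-0.8889 - (1)·1.0833) / (7) = 0.2262
Iteration 2:
  x = (-8 - (-4)·1.0833 - (2)·0.2262) / (9) = -0.4577
  y = (6 - (3)·-0.4577 - (4)·0.2262) / (8) = 0.8085
  z = (0 - (3)·-0.4577 - (1)·0.8085) / (7) = 0.0807
Iteration 3:
  x = (-8 - (-4)·0.8085 - (2)·0.0807) / (9) = -0.5475
  y = (6 - (3)·-0.5475 - (4)·0.0807) / (8) = 0.9150
  z = (0 - (3)·-0.5475 - (1)·0.9150) / (7) = 0.1039

(-0.5475, 0.9150, 0.1039)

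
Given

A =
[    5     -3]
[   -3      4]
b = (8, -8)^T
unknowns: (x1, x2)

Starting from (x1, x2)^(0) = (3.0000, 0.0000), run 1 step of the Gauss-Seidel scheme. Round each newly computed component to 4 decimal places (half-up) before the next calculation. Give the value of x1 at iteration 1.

1.6000

Iteration 1:
  x1 = (8 - (-3)·0.0000) / (5) = 1.6000
  x2 = (-8 - (-3)·1.6000) / (4) = -0.8000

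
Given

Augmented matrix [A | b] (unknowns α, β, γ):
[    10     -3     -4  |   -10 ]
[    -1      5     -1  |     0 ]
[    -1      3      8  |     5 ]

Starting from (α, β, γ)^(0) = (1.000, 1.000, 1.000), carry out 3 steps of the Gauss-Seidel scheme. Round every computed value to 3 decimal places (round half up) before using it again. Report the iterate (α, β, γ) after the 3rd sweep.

(-0.793, -0.049, 0.544)

Iteration 1:
  α = (-10 - (-3)·1.000 - (-4)·1.000) / (10) = -0.300
  β = (0 - (-1)·-0.300 - (-1)·1.000) / (5) = 0.140
  γ = (5 - (-1)·-0.300 - (3)·0.140) / (8) = 0.535
Iteration 2:
  α = (-10 - (-3)·0.140 - (-4)·0.535) / (10) = -0.744
  β = (0 - (-1)·-0.744 - (-1)·0.535) / (5) = -0.042
  γ = (5 - (-1)·-0.744 - (3)·-0.042) / (8) = 0.548
Iteration 3:
  α = (-10 - (-3)·-0.042 - (-4)·0.548) / (10) = -0.793
  β = (0 - (-1)·-0.793 - (-1)·0.548) / (5) = -0.049
  γ = (5 - (-1)·-0.793 - (3)·-0.049) / (8) = 0.544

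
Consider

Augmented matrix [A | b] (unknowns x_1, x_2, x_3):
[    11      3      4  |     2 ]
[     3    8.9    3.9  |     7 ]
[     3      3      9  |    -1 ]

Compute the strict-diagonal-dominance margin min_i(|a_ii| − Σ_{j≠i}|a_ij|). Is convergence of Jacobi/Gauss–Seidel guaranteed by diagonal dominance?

row 1: |11| − (3+4) = 4
row 2: |8.9| − (3+3.9) = 2
row 3: |9| − (3+3) = 3
minimum over rows = 2 → strictly diagonally dominant (convergence guaranteed)

2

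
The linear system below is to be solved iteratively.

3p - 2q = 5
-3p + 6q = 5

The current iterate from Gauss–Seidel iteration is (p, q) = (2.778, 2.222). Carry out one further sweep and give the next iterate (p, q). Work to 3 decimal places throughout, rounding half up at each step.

One sweep:
  p = (5 - (-2)·2.222) / (3) = 3.148
  q = (5 - (-3)·3.148) / (6) = 2.407

(3.148, 2.407)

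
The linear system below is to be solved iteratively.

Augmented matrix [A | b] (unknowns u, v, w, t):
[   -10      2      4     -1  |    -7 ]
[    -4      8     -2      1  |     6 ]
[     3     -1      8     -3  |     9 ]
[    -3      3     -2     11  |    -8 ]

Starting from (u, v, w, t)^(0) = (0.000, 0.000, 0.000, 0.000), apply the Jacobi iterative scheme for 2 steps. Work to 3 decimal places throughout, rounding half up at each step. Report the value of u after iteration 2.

Iteration 1:
  u = (-7 - (2)·0.000 - (4)·0.000 - (-1)·0.000) / (-10) = 0.700
  v = (6 - (-4)·0.000 - (-2)·0.000 - (1)·0.000) / (8) = 0.750
  w = (9 - (3)·0.000 - (-1)·0.000 - (-3)·0.000) / (8) = 1.125
  t = (-8 - (-3)·0.000 - (3)·0.000 - (-2)·0.000) / (11) = -0.727
Iteration 2:
  u = (-7 - (2)·0.750 - (4)·1.125 - (-1)·-0.727) / (-10) = 1.373
  v = (6 - (-4)·0.700 - (-2)·1.125 - (1)·-0.727) / (8) = 1.472
  w = (9 - (3)·0.700 - (-1)·0.750 - (-3)·-0.727) / (8) = 0.684
  t = (-8 - (-3)·0.700 - (3)·0.750 - (-2)·1.125) / (11) = -0.536

1.373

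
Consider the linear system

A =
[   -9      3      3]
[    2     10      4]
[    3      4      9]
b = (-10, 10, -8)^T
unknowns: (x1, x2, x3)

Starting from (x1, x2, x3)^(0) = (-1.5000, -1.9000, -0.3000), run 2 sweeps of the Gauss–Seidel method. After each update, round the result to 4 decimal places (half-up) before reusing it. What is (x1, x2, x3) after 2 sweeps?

(0.9662, 1.3984, -1.8325)

Iteration 1:
  x1 = (-10 - (3)·-1.9000 - (3)·-0.3000) / (-9) = 0.3778
  x2 = (10 - (2)·0.3778 - (4)·-0.3000) / (10) = 1.0444
  x3 = (-8 - (3)·0.3778 - (4)·1.0444) / (9) = -1.4790
Iteration 2:
  x1 = (-10 - (3)·1.0444 - (3)·-1.4790) / (-9) = 0.9662
  x2 = (10 - (2)·0.9662 - (4)·-1.4790) / (10) = 1.3984
  x3 = (-8 - (3)·0.9662 - (4)·1.3984) / (9) = -1.8325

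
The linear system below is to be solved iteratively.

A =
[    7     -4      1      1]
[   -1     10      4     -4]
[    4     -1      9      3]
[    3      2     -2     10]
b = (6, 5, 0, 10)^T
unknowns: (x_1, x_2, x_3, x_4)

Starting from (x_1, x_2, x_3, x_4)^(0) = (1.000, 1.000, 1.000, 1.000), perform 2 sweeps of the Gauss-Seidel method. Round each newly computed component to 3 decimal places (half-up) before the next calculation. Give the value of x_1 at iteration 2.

1.264

Iteration 1:
  x_1 = (6 - (-4)·1.000 - (1)·1.000 - (1)·1.000) / (7) = 1.143
  x_2 = (5 - (-1)·1.143 - (4)·1.000 - (-4)·1.000) / (10) = 0.614
  x_3 = (0 - (4)·1.143 - (-1)·0.614 - (3)·1.000) / (9) = -0.773
  x_4 = (10 - (3)·1.143 - (2)·0.614 - (-2)·-0.773) / (10) = 0.380
Iteration 2:
  x_1 = (6 - (-4)·0.614 - (1)·-0.773 - (1)·0.380) / (7) = 1.264
  x_2 = (5 - (-1)·1.264 - (4)·-0.773 - (-4)·0.380) / (10) = 1.088
  x_3 = (0 - (4)·1.264 - (-1)·1.088 - (3)·0.380) / (9) = -0.568
  x_4 = (10 - (3)·1.264 - (2)·1.088 - (-2)·-0.568) / (10) = 0.290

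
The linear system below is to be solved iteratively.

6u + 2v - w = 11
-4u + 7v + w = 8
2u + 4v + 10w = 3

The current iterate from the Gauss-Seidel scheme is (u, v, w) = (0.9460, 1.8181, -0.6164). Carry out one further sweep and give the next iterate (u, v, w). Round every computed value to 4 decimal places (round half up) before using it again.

One sweep:
  u = (11 - (2)·1.8181 - (-1)·-0.6164) / (6) = 1.1246
  v = (8 - (-4)·1.1246 - (1)·-0.6164) / (7) = 1.8735
  w = (3 - (2)·1.1246 - (4)·1.8735) / (10) = -0.6743

(1.1246, 1.8735, -0.6743)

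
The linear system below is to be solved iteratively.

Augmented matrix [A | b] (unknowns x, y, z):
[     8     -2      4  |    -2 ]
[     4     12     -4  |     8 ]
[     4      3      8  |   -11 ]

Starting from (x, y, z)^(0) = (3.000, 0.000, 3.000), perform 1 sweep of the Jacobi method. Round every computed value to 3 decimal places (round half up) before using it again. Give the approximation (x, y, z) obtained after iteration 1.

Iteration 1:
  x = (-2 - (-2)·0.000 - (4)·3.000) / (8) = -1.750
  y = (8 - (4)·3.000 - (-4)·3.000) / (12) = 0.667
  z = (-11 - (4)·3.000 - (3)·0.000) / (8) = -2.875

(-1.750, 0.667, -2.875)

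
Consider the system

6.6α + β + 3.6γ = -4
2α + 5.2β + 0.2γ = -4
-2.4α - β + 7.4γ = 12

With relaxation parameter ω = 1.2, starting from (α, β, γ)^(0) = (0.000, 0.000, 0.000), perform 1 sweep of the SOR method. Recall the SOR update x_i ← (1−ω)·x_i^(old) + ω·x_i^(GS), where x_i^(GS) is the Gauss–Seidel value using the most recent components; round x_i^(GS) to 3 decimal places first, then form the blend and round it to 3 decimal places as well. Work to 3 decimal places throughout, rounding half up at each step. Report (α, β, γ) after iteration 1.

Iteration 1:
  α: GS value = (-4 - (1)·0.000 - (3.6)·0.000) / (6.6) = -0.606;  α ← (1−ω)·0.000 + ω·-0.606 = -0.727
  β: GS value = (-4 - (2)·-0.727 - (0.2)·0.000) / (5.2) = -0.490;  β ← (1−ω)·0.000 + ω·-0.490 = -0.588
  γ: GS value = (12 - (-2.4)·-0.727 - (-1)·-0.588) / (7.4) = 1.306;  γ ← (1−ω)·0.000 + ω·1.306 = 1.567

(-0.727, -0.588, 1.567)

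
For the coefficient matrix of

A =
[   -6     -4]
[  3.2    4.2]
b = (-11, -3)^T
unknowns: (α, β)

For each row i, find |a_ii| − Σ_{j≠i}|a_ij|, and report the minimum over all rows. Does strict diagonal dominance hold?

1

row 1: |-6| − (4) = 2
row 2: |4.2| − (3.2) = 1
minimum over rows = 1 → strictly diagonally dominant (convergence guaranteed)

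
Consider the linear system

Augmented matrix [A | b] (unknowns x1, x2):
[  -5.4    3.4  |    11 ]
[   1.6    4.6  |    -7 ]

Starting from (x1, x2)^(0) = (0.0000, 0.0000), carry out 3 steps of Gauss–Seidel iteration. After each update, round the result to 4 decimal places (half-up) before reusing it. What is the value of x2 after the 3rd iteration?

-0.6741

Iteration 1:
  x1 = (11 - (3.4)·0.0000) / (-5.4) = -2.0370
  x2 = (-7 - (1.6)·-2.0370) / (4.6) = -0.8132
Iteration 2:
  x1 = (11 - (3.4)·-0.8132) / (-5.4) = -2.5491
  x2 = (-7 - (1.6)·-2.5491) / (4.6) = -0.6351
Iteration 3:
  x1 = (11 - (3.4)·-0.6351) / (-5.4) = -2.4369
  x2 = (-7 - (1.6)·-2.4369) / (4.6) = -0.6741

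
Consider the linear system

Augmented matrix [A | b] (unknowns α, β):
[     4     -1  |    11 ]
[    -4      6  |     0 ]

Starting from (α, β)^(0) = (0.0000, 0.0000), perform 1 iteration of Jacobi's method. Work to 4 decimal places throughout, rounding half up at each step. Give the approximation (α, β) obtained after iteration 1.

(2.7500, 0.0000)

Iteration 1:
  α = (11 - (-1)·0.0000) / (4) = 2.7500
  β = (0 - (-4)·0.0000) / (6) = 0.0000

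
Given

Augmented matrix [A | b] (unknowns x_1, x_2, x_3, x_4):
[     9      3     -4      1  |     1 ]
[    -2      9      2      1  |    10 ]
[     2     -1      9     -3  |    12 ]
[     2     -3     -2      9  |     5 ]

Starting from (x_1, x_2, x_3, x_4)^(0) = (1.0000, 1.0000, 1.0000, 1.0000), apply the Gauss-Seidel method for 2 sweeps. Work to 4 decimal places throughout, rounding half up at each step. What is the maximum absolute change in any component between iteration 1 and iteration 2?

Iteration 1:
  x_1 = (1 - (3)·1.0000 - (-4)·1.0000 - (1)·1.0000) / (9) = 0.1111
  x_2 = (10 - (-2)·0.1111 - (2)·1.0000 - (1)·1.0000) / (9) = 0.8025
  x_3 = (12 - (2)·0.1111 - (-1)·0.8025 - (-3)·1.0000) / (9) = 1.7311
  x_4 = (5 - (2)·0.1111 - (-3)·0.8025 - (-2)·1.7311) / (9) = 1.1831
Iteration 2:
  x_1 = (1 - (3)·0.8025 - (-4)·1.7311 - (1)·1.1831) / (9) = 0.4815
  x_2 = (10 - (-2)·0.4815 - (2)·1.7311 - (1)·1.1831) / (9) = 0.7020
  x_3 = (12 - (2)·0.4815 - (-1)·0.7020 - (-3)·1.1831) / (9) = 1.6987
  x_4 = (5 - (2)·0.4815 - (-3)·0.7020 - (-2)·1.6987) / (9) = 1.0600
Change: (0.3704, -0.1005, -0.0324, -0.1231) → max |·| = 0.3704

0.3704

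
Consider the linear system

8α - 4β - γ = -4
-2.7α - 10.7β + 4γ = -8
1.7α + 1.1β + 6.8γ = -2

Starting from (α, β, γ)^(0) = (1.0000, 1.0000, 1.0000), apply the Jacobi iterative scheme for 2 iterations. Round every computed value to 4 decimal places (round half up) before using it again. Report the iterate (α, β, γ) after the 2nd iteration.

(-0.1536, 0.4522, -0.4660)

Iteration 1:
  α = (-4 - (-4)·1.0000 - (-1)·1.0000) / (8) = 0.1250
  β = (-8 - (-2.7)·1.0000 - (4)·1.0000) / (-10.7) = 0.8692
  γ = (-2 - (1.7)·1.0000 - (1.1)·1.0000) / (6.8) = -0.7059
Iteration 2:
  α = (-4 - (-4)·0.8692 - (-1)·-0.7059) / (8) = -0.1536
  β = (-8 - (-2.7)·0.1250 - (4)·-0.7059) / (-10.7) = 0.4522
  γ = (-2 - (1.7)·0.1250 - (1.1)·0.8692) / (6.8) = -0.4660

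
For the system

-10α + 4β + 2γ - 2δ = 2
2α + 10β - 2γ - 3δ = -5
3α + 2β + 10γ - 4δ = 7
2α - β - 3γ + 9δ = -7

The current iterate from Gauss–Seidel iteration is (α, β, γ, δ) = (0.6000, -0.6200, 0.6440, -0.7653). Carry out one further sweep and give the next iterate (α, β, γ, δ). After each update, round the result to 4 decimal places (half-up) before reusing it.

(-0.1661, -0.5676, 0.5572, -0.6182)

One sweep:
  α = (2 - (4)·-0.6200 - (2)·0.6440 - (-2)·-0.7653) / (-10) = -0.1661
  β = (-5 - (2)·-0.1661 - (-2)·0.6440 - (-3)·-0.7653) / (10) = -0.5676
  γ = (7 - (3)·-0.1661 - (2)·-0.5676 - (-4)·-0.7653) / (10) = 0.5572
  δ = (-7 - (2)·-0.1661 - (-1)·-0.5676 - (-3)·0.5572) / (9) = -0.6182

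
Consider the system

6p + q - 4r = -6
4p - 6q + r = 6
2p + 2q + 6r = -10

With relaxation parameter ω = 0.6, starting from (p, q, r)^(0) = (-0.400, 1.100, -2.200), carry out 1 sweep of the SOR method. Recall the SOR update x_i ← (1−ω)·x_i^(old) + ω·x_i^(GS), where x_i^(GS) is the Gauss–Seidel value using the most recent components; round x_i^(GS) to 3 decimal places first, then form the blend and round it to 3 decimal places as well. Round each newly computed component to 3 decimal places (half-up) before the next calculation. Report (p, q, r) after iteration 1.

Iteration 1:
  p: GS value = (-6 - (1)·1.100 - (-4)·-2.200) / (6) = -2.650;  p ← (1−ω)·-0.400 + ω·-2.650 = -1.750
  q: GS value = (6 - (4)·-1.750 - (1)·-2.200) / (-6) = -2.533;  q ← (1−ω)·1.100 + ω·-2.533 = -1.080
  r: GS value = (-10 - (2)·-1.750 - (2)·-1.080) / (6) = -0.723;  r ← (1−ω)·-2.200 + ω·-0.723 = -1.314

(-1.750, -1.080, -1.314)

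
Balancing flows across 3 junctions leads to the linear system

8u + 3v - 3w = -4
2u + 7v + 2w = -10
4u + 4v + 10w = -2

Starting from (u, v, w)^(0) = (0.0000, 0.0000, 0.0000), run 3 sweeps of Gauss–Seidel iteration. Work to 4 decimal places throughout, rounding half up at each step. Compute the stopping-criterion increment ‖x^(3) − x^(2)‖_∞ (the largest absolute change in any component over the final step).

Iteration 1:
  u = (-4 - (3)·0.0000 - (-3)·0.0000) / (8) = -0.5000
  v = (-10 - (2)·-0.5000 - (2)·0.0000) / (7) = -1.2857
  w = (-2 - (4)·-0.5000 - (4)·-1.2857) / (10) = 0.5143
Iteration 2:
  u = (-4 - (3)·-1.2857 - (-3)·0.5143) / (8) = 0.1750
  v = (-10 - (2)·0.1750 - (2)·0.5143) / (7) = -1.6255
  w = (-2 - (4)·0.1750 - (4)·-1.6255) / (10) = 0.3802
Iteration 3:
  u = (-4 - (3)·-1.6255 - (-3)·0.3802) / (8) = 0.2521
  v = (-10 - (2)·0.2521 - (2)·0.3802) / (7) = -1.6092
  w = (-2 - (4)·0.2521 - (4)·-1.6092) / (10) = 0.3428
Change: (0.0771, 0.0163, -0.0374) → max |·| = 0.0771

0.0771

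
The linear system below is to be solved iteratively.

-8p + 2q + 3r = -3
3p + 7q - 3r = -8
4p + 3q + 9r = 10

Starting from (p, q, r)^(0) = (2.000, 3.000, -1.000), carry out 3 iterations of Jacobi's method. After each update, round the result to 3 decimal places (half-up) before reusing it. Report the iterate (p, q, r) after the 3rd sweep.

Iteration 1:
  p = (-3 - (2)·3.000 - (3)·-1.000) / (-8) = 0.750
  q = (-8 - (3)·2.000 - (-3)·-1.000) / (7) = -2.429
  r = (10 - (4)·2.000 - (3)·3.000) / (9) = -0.778
Iteration 2:
  p = (-3 - (2)·-2.429 - (3)·-0.778) / (-8) = -0.524
  q = (-8 - (3)·0.750 - (-3)·-0.778) / (7) = -1.798
  r = (10 - (4)·0.750 - (3)·-2.429) / (9) = 1.587
Iteration 3:
  p = (-3 - (2)·-1.798 - (3)·1.587) / (-8) = 0.521
  q = (-8 - (3)·-0.524 - (-3)·1.587) / (7) = -0.238
  r = (10 - (4)·-0.524 - (3)·-1.798) / (9) = 1.943

(0.521, -0.238, 1.943)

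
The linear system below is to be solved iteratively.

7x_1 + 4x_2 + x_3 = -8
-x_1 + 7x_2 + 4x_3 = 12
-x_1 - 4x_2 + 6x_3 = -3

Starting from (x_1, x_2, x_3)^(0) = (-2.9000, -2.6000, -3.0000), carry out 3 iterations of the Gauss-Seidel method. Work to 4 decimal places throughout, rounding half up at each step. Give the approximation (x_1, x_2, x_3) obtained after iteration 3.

Iteration 1:
  x_1 = (-8 - (4)·-2.6000 - (1)·-3.0000) / (7) = 0.7714
  x_2 = (12 - (-1)·0.7714 - (4)·-3.0000) / (7) = 3.5388
  x_3 = (-3 - (-1)·0.7714 - (-4)·3.5388) / (6) = 1.9878
Iteration 2:
  x_1 = (-8 - (4)·3.5388 - (1)·1.9878) / (7) = -3.4490
  x_2 = (12 - (-1)·-3.4490 - (4)·1.9878) / (7) = 0.0857
  x_3 = (-3 - (-1)·-3.4490 - (-4)·0.0857) / (6) = -1.0177
Iteration 3:
  x_1 = (-8 - (4)·0.0857 - (1)·-1.0177) / (7) = -1.0464
  x_2 = (12 - (-1)·-1.0464 - (4)·-1.0177) / (7) = 2.1463
  x_3 = (-3 - (-1)·-1.0464 - (-4)·2.1463) / (6) = 0.7565

(-1.0464, 2.1463, 0.7565)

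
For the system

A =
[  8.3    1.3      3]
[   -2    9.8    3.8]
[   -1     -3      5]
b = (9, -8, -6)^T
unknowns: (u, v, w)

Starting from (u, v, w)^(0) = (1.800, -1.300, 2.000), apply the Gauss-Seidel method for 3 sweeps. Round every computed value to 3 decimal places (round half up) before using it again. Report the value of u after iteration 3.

Iteration 1:
  u = (9 - (1.3)·-1.300 - (3)·2.000) / (8.3) = 0.565
  v = (-8 - (-2)·0.565 - (3.8)·2.000) / (9.8) = -1.477
  w = (-6 - (-1)·0.565 - (-3)·-1.477) / (5) = -1.973
Iteration 2:
  u = (9 - (1.3)·-1.477 - (3)·-1.973) / (8.3) = 2.029
  v = (-8 - (-2)·2.029 - (3.8)·-1.973) / (9.8) = 0.363
  w = (-6 - (-1)·2.029 - (-3)·0.363) / (5) = -0.576
Iteration 3:
  u = (9 - (1.3)·0.363 - (3)·-0.576) / (8.3) = 1.236
  v = (-8 - (-2)·1.236 - (3.8)·-0.576) / (9.8) = -0.341
  w = (-6 - (-1)·1.236 - (-3)·-0.341) / (5) = -1.157

1.236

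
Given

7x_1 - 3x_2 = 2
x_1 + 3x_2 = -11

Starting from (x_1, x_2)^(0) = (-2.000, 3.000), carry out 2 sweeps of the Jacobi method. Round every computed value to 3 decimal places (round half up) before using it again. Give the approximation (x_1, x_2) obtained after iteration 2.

(-1.000, -4.190)

Iteration 1:
  x_1 = (2 - (-3)·3.000) / (7) = 1.571
  x_2 = (-11 - (1)·-2.000) / (3) = -3.000
Iteration 2:
  x_1 = (2 - (-3)·-3.000) / (7) = -1.000
  x_2 = (-11 - (1)·1.571) / (3) = -4.190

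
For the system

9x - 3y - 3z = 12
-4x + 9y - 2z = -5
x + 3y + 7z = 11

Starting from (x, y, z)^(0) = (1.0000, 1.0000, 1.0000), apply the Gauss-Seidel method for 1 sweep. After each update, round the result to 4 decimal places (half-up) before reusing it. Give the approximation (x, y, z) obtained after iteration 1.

(2.0000, 0.5556, 1.0476)

Iteration 1:
  x = (12 - (-3)·1.0000 - (-3)·1.0000) / (9) = 2.0000
  y = (-5 - (-4)·2.0000 - (-2)·1.0000) / (9) = 0.5556
  z = (11 - (1)·2.0000 - (3)·0.5556) / (7) = 1.0476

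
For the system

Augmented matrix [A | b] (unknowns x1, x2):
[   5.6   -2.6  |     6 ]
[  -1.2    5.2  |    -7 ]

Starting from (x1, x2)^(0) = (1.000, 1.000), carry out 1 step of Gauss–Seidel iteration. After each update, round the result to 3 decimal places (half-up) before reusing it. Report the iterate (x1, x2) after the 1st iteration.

(1.536, -0.992)

Iteration 1:
  x1 = (6 - (-2.6)·1.000) / (5.6) = 1.536
  x2 = (-7 - (-1.2)·1.536) / (5.2) = -0.992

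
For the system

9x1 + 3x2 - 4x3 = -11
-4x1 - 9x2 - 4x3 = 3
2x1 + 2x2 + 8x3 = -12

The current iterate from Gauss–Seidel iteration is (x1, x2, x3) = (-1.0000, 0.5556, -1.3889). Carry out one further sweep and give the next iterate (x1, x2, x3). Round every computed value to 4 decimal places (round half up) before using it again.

One sweep:
  x1 = (-11 - (3)·0.5556 - (-4)·-1.3889) / (9) = -2.0247
  x2 = (3 - (-4)·-2.0247 - (-4)·-1.3889) / (-9) = 1.1838
  x3 = (-12 - (2)·-2.0247 - (2)·1.1838) / (8) = -1.2898

(-2.0247, 1.1838, -1.2898)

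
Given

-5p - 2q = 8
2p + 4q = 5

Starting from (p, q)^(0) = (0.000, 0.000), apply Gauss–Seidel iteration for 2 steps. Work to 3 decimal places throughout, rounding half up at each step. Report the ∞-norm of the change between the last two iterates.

Iteration 1:
  p = (8 - (-2)·0.000) / (-5) = -1.600
  q = (5 - (2)·-1.600) / (4) = 2.050
Iteration 2:
  p = (8 - (-2)·2.050) / (-5) = -2.420
  q = (5 - (2)·-2.420) / (4) = 2.460
Change: (-0.820, 0.410) → max |·| = 0.820

0.820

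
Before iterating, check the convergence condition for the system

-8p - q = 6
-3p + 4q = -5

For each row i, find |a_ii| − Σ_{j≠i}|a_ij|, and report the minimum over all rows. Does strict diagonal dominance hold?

row 1: |-8| − (1) = 7
row 2: |4| − (3) = 1
minimum over rows = 1 → strictly diagonally dominant (convergence guaranteed)

1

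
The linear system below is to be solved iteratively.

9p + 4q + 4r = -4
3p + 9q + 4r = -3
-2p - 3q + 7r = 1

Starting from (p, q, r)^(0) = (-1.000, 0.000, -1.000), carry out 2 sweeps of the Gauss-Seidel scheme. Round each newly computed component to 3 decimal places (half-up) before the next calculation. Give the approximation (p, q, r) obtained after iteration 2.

Iteration 1:
  p = (-4 - (4)·0.000 - (4)·-1.000) / (9) = 0.000
  q = (-3 - (3)·0.000 - (4)·-1.000) / (9) = 0.111
  r = (1 - (-2)·0.000 - (-3)·0.111) / (7) = 0.190
Iteration 2:
  p = (-4 - (4)·0.111 - (4)·0.190) / (9) = -0.578
  q = (-3 - (3)·-0.578 - (4)·0.190) / (9) = -0.225
  r = (1 - (-2)·-0.578 - (-3)·-0.225) / (7) = -0.119

(-0.578, -0.225, -0.119)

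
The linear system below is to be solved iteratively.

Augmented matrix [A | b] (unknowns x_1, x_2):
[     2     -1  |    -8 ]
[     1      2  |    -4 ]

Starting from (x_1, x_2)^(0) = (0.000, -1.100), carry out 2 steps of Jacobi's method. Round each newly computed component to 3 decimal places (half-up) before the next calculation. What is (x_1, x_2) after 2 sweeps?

(-5.000, 0.275)

Iteration 1:
  x_1 = (-8 - (-1)·-1.100) / (2) = -4.550
  x_2 = (-4 - (1)·0.000) / (2) = -2.000
Iteration 2:
  x_1 = (-8 - (-1)·-2.000) / (2) = -5.000
  x_2 = (-4 - (1)·-4.550) / (2) = 0.275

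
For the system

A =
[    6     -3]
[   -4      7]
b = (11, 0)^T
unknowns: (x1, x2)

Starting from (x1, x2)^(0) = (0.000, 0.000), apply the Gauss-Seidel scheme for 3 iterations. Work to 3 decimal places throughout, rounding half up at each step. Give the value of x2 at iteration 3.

Iteration 1:
  x1 = (11 - (-3)·0.000) / (6) = 1.833
  x2 = (0 - (-4)·1.833) / (7) = 1.047
Iteration 2:
  x1 = (11 - (-3)·1.047) / (6) = 2.357
  x2 = (0 - (-4)·2.357) / (7) = 1.347
Iteration 3:
  x1 = (11 - (-3)·1.347) / (6) = 2.507
  x2 = (0 - (-4)·2.507) / (7) = 1.433

1.433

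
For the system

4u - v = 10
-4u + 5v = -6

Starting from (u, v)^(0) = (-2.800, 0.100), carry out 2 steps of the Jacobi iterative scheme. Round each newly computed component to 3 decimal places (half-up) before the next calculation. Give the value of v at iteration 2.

0.820

Iteration 1:
  u = (10 - (-1)·0.100) / (4) = 2.525
  v = (-6 - (-4)·-2.800) / (5) = -3.440
Iteration 2:
  u = (10 - (-1)·-3.440) / (4) = 1.640
  v = (-6 - (-4)·2.525) / (5) = 0.820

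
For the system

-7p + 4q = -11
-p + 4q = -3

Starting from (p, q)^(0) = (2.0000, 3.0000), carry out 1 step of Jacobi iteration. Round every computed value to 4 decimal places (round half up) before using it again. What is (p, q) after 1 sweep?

Iteration 1:
  p = (-11 - (4)·3.0000) / (-7) = 3.2857
  q = (-3 - (-1)·2.0000) / (4) = -0.2500

(3.2857, -0.2500)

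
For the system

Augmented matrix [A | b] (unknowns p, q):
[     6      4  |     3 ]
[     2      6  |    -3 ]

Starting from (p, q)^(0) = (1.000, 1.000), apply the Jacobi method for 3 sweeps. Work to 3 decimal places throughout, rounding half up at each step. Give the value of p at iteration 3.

0.796

Iteration 1:
  p = (3 - (4)·1.000) / (6) = -0.167
  q = (-3 - (2)·1.000) / (6) = -0.833
Iteration 2:
  p = (3 - (4)·-0.833) / (6) = 1.055
  q = (-3 - (2)·-0.167) / (6) = -0.444
Iteration 3:
  p = (3 - (4)·-0.444) / (6) = 0.796
  q = (-3 - (2)·1.055) / (6) = -0.852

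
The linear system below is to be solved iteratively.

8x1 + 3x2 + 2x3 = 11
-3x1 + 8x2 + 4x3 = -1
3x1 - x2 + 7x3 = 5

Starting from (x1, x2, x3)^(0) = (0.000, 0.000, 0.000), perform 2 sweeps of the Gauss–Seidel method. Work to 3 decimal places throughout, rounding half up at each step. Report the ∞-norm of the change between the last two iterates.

Iteration 1:
  x1 = (11 - (3)·0.000 - (2)·0.000) / (8) = 1.375
  x2 = (-1 - (-3)·1.375 - (4)·0.000) / (8) = 0.391
  x3 = (5 - (3)·1.375 - (-1)·0.391) / (7) = 0.181
Iteration 2:
  x1 = (11 - (3)·0.391 - (2)·0.181) / (8) = 1.183
  x2 = (-1 - (-3)·1.183 - (4)·0.181) / (8) = 0.228
  x3 = (5 - (3)·1.183 - (-1)·0.228) / (7) = 0.240
Change: (-0.192, -0.163, 0.059) → max |·| = 0.192

0.192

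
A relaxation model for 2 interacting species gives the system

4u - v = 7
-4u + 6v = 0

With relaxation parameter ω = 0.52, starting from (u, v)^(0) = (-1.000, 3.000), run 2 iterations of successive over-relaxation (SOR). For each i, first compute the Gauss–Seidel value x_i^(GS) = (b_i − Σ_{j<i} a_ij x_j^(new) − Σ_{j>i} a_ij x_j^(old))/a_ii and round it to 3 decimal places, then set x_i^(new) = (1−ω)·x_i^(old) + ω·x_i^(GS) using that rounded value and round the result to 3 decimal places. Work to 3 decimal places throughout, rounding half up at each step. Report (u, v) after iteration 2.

Iteration 1:
  u: GS value = (7 - (-1)·3.000) / (4) = 2.500;  u ← (1−ω)·-1.000 + ω·2.500 = 0.820
  v: GS value = (0 - (-4)·0.820) / (6) = 0.547;  v ← (1−ω)·3.000 + ω·0.547 = 1.724
Iteration 2:
  u: GS value = (7 - (-1)·1.724) / (4) = 2.181;  u ← (1−ω)·0.820 + ω·2.181 = 1.528
  v: GS value = (0 - (-4)·1.528) / (6) = 1.019;  v ← (1−ω)·1.724 + ω·1.019 = 1.357

(1.528, 1.357)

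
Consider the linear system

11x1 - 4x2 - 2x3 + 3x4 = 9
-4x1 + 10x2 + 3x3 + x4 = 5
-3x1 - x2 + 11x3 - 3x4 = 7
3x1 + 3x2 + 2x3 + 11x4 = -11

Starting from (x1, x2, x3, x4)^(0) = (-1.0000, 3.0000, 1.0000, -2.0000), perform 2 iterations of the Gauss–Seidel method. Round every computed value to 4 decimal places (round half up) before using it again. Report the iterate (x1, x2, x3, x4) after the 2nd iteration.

Iteration 1:
  x1 = (9 - (-4)·3.0000 - (-2)·1.0000 - (3)·-2.0000) / (11) = 2.6364
  x2 = (5 - (-4)·2.6364 - (3)·1.0000 - (1)·-2.0000) / (10) = 1.4546
  x3 = (7 - (-3)·2.6364 - (-1)·1.4546 - (-3)·-2.0000) / (11) = 0.9422
  x4 = (-11 - (3)·2.6364 - (3)·1.4546 - (2)·0.9422) / (11) = -2.2870
Iteration 2:
  x1 = (9 - (-4)·1.4546 - (-2)·0.9422 - (3)·-2.2870) / (11) = 2.1422
  x2 = (5 - (-4)·2.1422 - (3)·0.9422 - (1)·-2.2870) / (10) = 1.3029
  x3 = (7 - (-3)·2.1422 - (-1)·1.3029 - (-3)·-2.2870) / (11) = 0.7153
  x4 = (-11 - (3)·2.1422 - (3)·1.3029 - (2)·0.7153) / (11) = -2.0696

(2.1422, 1.3029, 0.7153, -2.0696)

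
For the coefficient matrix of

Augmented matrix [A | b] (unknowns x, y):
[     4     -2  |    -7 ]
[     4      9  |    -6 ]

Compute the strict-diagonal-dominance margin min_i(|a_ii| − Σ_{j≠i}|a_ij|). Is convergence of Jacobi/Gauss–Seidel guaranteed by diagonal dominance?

2

row 1: |4| − (2) = 2
row 2: |9| − (4) = 5
minimum over rows = 2 → strictly diagonally dominant (convergence guaranteed)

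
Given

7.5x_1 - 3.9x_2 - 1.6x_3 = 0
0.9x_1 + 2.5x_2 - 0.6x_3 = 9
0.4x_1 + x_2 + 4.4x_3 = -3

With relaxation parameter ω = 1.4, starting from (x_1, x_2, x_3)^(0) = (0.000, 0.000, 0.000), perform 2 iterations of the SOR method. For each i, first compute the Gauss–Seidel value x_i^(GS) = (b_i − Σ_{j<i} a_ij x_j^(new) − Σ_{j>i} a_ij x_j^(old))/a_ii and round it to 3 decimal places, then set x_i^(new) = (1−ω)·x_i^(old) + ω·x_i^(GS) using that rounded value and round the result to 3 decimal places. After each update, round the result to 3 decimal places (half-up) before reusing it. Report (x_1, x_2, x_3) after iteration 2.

Iteration 1:
  x_1: GS value = (0 - (-3.9)·0.000 - (-1.6)·0.000) / (7.5) = 0.000;  x_1 ← (1−ω)·0.000 + ω·0.000 = 0.000
  x_2: GS value = (9 - (0.9)·0.000 - (-0.6)·0.000) / (2.5) = 3.600;  x_2 ← (1−ω)·0.000 + ω·3.600 = 5.040
  x_3: GS value = (-3 - (0.4)·0.000 - (1)·5.040) / (4.4) = -1.827;  x_3 ← (1−ω)·0.000 + ω·-1.827 = -2.558
Iteration 2:
  x_1: GS value = (0 - (-3.9)·5.040 - (-1.6)·-2.558) / (7.5) = 2.075;  x_1 ← (1−ω)·0.000 + ω·2.075 = 2.905
  x_2: GS value = (9 - (0.9)·2.905 - (-0.6)·-2.558) / (2.5) = 1.940;  x_2 ← (1−ω)·5.040 + ω·1.940 = 0.700
  x_3: GS value = (-3 - (0.4)·2.905 - (1)·0.700) / (4.4) = -1.105;  x_3 ← (1−ω)·-2.558 + ω·-1.105 = -0.524

(2.905, 0.700, -0.524)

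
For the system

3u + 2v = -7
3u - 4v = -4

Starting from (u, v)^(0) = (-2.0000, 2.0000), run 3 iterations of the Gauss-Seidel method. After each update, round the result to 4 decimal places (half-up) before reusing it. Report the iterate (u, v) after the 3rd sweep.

(-2.4167, -0.8125)

Iteration 1:
  u = (-7 - (2)·2.0000) / (3) = -3.6667
  v = (-4 - (3)·-3.6667) / (-4) = -1.7500
Iteration 2:
  u = (-7 - (2)·-1.7500) / (3) = -1.1667
  v = (-4 - (3)·-1.1667) / (-4) = 0.1250
Iteration 3:
  u = (-7 - (2)·0.1250) / (3) = -2.4167
  v = (-4 - (3)·-2.4167) / (-4) = -0.8125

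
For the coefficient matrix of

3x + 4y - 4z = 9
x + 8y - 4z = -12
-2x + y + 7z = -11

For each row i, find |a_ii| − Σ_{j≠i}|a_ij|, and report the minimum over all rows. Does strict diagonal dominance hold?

row 1: |3| − (4+4) = -5
row 2: |8| − (1+4) = 3
row 3: |7| − (2+1) = 4
minimum over rows = -5 → not strictly diagonally dominant

-5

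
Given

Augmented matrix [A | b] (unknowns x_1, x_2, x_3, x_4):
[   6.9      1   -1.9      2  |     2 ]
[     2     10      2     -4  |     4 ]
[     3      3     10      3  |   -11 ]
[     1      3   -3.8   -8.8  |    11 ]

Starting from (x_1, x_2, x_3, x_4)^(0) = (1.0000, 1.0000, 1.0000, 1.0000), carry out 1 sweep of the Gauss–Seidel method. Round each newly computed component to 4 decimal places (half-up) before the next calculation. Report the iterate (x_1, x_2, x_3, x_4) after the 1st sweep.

(0.1304, 0.5739, -1.6113, -0.3437)

Iteration 1:
  x_1 = (2 - (1)·1.0000 - (-1.9)·1.0000 - (2)·1.0000) / (6.9) = 0.1304
  x_2 = (4 - (2)·0.1304 - (2)·1.0000 - (-4)·1.0000) / (10) = 0.5739
  x_3 = (-11 - (3)·0.1304 - (3)·0.5739 - (3)·1.0000) / (10) = -1.6113
  x_4 = (11 - (1)·0.1304 - (3)·0.5739 - (-3.8)·-1.6113) / (-8.8) = -0.3437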